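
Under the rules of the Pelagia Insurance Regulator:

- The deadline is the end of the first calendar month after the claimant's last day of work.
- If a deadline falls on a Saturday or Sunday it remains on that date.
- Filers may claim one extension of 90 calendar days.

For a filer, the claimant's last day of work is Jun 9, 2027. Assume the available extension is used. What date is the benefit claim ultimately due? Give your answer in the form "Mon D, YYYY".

Oct 29, 2027

The first month after Jun 9, 2027 is July 2027, whose last day is Jul 31, 2027.
No adjustment is made for weekends or holidays, so Jul 31, 2027 stands.
The 90-calendar-day extension moves the deadline from Jul 31, 2027 to Oct 29, 2027.
No adjustment is made for weekends or holidays, so Oct 29, 2027 stands.
Final deadline: Oct 29, 2027.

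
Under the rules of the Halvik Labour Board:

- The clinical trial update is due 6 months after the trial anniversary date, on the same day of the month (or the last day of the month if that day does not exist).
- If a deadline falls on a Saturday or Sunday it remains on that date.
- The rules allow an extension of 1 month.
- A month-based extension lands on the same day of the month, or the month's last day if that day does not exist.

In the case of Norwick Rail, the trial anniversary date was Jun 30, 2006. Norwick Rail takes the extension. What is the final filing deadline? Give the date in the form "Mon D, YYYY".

Moving 6 months forward from Jun 30, 2006 on the corresponding day gives Dec 30, 2006.
Dec 30, 2006 falls on a Saturday. The rules make no weekend/holiday allowance, so it remains Dec 30, 2006.
Add 1 month to Dec 30, 2006: Jan 30, 2007.
Jan 30, 2007 is a Tuesday; no weekend or holiday adjustment applies.
So the filing is due Jan 30, 2007.

Jan 30, 2007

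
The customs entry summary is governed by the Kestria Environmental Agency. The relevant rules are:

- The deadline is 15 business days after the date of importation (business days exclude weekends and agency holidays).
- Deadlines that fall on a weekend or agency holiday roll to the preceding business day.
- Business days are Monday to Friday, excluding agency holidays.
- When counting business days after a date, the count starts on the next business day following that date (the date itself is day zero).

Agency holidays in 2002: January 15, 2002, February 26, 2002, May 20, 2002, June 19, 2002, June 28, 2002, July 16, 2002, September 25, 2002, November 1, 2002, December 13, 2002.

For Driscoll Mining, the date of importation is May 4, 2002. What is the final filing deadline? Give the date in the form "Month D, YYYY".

May 27, 2002

Counting 15 business days after May 4, 2002 (skipping weekends and listed holidays) reaches May 27, 2002.
Since May 27, 2002 is a Monday and not a holiday, the date is unchanged.
So the filing is due May 27, 2002.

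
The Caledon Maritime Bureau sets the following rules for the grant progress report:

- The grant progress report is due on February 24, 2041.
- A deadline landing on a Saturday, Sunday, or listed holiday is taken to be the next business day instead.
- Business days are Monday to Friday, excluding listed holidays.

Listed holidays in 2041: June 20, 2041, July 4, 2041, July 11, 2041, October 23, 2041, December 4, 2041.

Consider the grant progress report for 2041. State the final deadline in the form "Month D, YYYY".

Start from the fixed due date, February 24, 2041.
February 24, 2041 is a Sunday, so it moves to the next business day, February 25, 2041 (Monday).
Deadline: February 25, 2041.

February 25, 2041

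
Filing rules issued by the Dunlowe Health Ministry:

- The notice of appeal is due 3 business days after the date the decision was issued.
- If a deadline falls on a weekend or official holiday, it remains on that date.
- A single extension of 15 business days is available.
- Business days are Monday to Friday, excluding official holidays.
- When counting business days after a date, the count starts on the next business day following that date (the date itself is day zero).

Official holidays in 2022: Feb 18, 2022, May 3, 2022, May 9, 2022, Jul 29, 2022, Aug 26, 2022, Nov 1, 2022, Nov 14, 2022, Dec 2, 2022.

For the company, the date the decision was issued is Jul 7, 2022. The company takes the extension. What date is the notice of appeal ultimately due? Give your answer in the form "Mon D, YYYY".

Aug 3, 2022

Starting the day after Jul 7, 2022 and counting 3 business days lands on Jul 12, 2022.
Jul 12, 2022 is a Tuesday; no weekend or holiday adjustment applies.
The 15-business-day extension runs from Jul 12, 2022 to Aug 3, 2022.
Aug 3, 2022 is a Wednesday; no weekend or holiday adjustment applies.
So the filing is due Aug 3, 2022.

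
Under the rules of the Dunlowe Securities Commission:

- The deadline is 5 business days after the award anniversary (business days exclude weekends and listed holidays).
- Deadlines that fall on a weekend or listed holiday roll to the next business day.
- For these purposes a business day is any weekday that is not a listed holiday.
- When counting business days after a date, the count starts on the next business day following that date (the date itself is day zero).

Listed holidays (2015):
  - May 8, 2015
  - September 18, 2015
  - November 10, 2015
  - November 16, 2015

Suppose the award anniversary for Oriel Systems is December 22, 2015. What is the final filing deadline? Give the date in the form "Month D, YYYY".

December 29, 2015

5 business days after December 22, 2015, excluding weekends and holidays, is December 29, 2015.
December 29, 2015 (Tuesday) is already a business day.
Final deadline: December 29, 2015.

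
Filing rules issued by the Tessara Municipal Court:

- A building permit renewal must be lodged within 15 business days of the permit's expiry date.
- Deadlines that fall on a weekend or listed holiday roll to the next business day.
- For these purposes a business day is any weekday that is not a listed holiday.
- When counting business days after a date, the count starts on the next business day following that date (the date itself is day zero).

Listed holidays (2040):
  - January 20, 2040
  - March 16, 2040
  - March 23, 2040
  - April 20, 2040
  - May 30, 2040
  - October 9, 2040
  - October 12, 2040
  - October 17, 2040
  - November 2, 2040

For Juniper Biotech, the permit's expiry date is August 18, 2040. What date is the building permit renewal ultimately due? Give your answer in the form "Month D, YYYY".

September 7, 2040

Counting 15 business days after August 18, 2040 (skipping weekends and listed holidays) reaches September 7, 2040.
Since September 7, 2040 is a Friday and not a holiday, the date is unchanged.
Final deadline: September 7, 2040.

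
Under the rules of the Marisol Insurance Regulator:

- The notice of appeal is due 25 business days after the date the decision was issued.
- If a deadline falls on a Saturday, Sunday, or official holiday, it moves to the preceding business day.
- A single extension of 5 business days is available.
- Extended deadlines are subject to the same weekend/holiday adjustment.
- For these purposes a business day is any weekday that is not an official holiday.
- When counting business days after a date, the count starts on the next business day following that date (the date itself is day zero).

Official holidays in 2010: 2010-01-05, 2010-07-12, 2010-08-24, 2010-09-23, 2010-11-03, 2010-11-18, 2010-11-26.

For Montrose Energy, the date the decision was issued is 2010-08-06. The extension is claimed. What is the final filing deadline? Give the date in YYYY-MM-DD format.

Counting 25 business days after 2010-08-06 (skipping weekends and listed holidays) reaches 2010-09-13.
2010-09-13 is a Monday and not a listed holiday, so it stands.
The 5-business-day extension runs from 2010-09-13 to 2010-09-20.
2010-09-20 is a Monday and not a listed holiday, so it stands.
The final due date is 2010-09-20.

2010-09-20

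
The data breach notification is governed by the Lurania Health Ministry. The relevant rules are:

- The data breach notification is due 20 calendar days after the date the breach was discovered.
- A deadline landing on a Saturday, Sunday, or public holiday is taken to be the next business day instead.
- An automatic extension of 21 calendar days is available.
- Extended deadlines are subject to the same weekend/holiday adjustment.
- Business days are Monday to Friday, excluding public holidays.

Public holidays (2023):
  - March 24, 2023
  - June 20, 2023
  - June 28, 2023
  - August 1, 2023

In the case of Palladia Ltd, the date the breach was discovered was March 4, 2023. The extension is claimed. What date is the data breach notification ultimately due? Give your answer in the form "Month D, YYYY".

April 17, 2023

20 calendar days after March 4, 2023 is March 24, 2023.
March 24, 2023 falls on a listed holiday. Rolling to the next business day gives March 27, 2023, a Monday.
With the 21-day extension, March 27, 2023 becomes April 17, 2023.
April 17, 2023 (Monday) is already a business day.
The final due date is April 17, 2023.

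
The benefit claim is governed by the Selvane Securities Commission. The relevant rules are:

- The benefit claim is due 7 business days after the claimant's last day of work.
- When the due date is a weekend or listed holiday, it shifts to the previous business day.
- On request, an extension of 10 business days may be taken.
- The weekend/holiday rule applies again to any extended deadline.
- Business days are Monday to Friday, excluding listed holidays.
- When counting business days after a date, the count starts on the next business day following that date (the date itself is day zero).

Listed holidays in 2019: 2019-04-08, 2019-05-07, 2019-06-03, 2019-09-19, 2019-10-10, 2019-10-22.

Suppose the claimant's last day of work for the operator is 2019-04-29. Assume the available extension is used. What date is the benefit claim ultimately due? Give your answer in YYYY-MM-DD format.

2019-05-23

Counting 7 business days after 2019-04-29 (skipping weekends and listed holidays) reaches 2019-05-09.
2019-05-09 falls on a Thursday, which is a business day, so no adjustment is needed.
Applying the 10-business-day extension: 10 business days after 2019-05-09 is 2019-05-23.
2019-05-23 (Thursday) is already a business day.
Deadline: 2019-05-23.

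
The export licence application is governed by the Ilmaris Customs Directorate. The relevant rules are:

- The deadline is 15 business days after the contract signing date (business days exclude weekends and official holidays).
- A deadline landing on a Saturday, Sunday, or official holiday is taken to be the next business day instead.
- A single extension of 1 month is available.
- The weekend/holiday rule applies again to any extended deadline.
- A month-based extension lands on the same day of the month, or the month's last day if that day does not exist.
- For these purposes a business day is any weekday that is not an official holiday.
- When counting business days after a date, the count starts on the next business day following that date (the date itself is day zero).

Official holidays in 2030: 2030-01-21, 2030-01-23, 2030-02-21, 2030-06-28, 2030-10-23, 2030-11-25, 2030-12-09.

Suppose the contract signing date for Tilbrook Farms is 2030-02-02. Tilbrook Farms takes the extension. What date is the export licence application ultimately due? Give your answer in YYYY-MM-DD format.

2030-03-25

Starting the day after 2030-02-02 and counting 15 business days lands on 2030-02-25.
2030-02-25 is a Monday and not a listed holiday, so it stands.
Add 1 month to 2030-02-25: 2030-03-25.
Since 2030-03-25 is a Monday and not a holiday, the date is unchanged.
Final deadline: 2030-03-25.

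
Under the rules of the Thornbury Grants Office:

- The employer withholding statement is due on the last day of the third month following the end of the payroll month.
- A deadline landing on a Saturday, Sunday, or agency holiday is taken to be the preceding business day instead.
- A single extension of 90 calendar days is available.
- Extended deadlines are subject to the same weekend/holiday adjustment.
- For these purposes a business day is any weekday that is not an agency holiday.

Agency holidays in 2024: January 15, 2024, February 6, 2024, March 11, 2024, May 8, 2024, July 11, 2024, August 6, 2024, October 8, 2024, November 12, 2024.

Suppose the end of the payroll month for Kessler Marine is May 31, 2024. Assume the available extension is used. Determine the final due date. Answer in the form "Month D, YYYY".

November 28, 2024

3 months after May 31, 2024 falls in August 2024; the last day of that month is August 31, 2024.
August 31, 2024 falls on a Saturday. Rolling to the preceding business day gives August 30, 2024, a Friday.
The 90-calendar-day extension moves the deadline from August 30, 2024 to November 28, 2024.
November 28, 2024 falls on a Thursday, which is a business day, so no adjustment is needed.
Final deadline: November 28, 2024.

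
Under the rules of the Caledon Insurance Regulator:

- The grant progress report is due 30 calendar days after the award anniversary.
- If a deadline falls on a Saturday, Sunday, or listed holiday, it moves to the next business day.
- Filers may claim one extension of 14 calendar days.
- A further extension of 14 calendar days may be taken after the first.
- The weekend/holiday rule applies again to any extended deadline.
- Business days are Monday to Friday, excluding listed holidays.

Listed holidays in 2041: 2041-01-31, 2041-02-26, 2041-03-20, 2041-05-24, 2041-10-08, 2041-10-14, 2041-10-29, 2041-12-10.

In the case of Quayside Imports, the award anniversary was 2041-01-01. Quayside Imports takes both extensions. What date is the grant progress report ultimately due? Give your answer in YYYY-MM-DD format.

2041-03-01

Adding 30 calendar days to 2041-01-01 gives 2041-01-31.
2041-01-31 is a listed holiday, so it moves to the next business day, 2041-02-01 (Friday).
With the 14-day extension, 2041-02-01 becomes 2041-02-15.
2041-02-15 is a Friday and not a listed holiday, so it stands.
With the 14-day extension, 2041-02-15 becomes 2041-03-01.
Since 2041-03-01 is a Friday and not a holiday, the date is unchanged.
Deadline: 2041-03-01.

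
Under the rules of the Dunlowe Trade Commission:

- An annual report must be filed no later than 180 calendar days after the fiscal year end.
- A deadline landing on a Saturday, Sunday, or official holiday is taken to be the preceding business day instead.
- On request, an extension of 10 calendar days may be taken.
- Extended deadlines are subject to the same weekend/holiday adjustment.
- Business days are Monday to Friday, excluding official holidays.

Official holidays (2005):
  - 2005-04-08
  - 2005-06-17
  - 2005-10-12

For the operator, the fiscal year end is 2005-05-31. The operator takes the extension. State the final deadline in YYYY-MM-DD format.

From 2005-05-31, 180 calendar days later is 2005-11-27.
2005-11-27 falls on a Sunday. Rolling to the preceding business day gives 2005-11-25, a Friday.
The 10-calendar-day extension moves the deadline from 2005-11-25 to 2005-12-05.
2005-12-05 (Monday) is already a business day.
Deadline: 2005-12-05.

2005-12-05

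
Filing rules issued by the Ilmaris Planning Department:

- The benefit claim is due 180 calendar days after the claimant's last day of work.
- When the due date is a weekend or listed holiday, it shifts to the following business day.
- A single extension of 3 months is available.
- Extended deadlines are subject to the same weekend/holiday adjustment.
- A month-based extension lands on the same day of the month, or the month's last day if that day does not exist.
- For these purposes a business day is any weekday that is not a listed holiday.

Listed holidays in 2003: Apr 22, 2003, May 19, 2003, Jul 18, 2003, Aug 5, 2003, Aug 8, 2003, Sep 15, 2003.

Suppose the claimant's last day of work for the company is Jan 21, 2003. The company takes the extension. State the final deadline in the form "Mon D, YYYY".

Oct 21, 2003

Trigger date Jan 21, 2003 + 180 calendar days = Jul 20, 2003.
Jul 20, 2003 is a Sunday; the next business day is Jul 21, 2003 (Monday).
Add 3 months to Jul 21, 2003: Oct 21, 2003.
Oct 21, 2003 falls on a Tuesday, which is a business day, so no adjustment is needed.
Final deadline: Oct 21, 2003.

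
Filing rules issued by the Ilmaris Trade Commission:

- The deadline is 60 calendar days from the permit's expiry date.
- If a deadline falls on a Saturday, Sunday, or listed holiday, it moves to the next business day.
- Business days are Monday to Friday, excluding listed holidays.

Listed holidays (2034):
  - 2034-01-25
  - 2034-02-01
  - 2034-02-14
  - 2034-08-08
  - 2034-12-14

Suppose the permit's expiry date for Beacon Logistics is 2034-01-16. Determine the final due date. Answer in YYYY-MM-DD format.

2034-03-17

From 2034-01-16, 60 calendar days later is 2034-03-17.
Since 2034-03-17 is a Friday and not a holiday, the date is unchanged.
So the filing is due 2034-03-17.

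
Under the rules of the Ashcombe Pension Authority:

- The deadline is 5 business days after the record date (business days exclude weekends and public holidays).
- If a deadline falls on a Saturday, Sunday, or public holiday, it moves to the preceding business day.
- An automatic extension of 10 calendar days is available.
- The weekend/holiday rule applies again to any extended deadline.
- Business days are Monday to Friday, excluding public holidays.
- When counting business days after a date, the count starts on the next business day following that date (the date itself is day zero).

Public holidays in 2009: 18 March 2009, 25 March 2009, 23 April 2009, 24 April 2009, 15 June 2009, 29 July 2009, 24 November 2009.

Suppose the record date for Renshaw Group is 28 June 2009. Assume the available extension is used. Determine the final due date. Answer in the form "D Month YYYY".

Starting the day after 28 June 2009 and counting 5 business days lands on 3 July 2009.
Since 3 July 2009 is a Friday and not a holiday, the date is unchanged.
The 10-calendar-day extension moves the deadline from 3 July 2009 to 13 July 2009.
13 July 2009 (Monday) is already a business day.
Final deadline: 13 July 2009.

13 July 2009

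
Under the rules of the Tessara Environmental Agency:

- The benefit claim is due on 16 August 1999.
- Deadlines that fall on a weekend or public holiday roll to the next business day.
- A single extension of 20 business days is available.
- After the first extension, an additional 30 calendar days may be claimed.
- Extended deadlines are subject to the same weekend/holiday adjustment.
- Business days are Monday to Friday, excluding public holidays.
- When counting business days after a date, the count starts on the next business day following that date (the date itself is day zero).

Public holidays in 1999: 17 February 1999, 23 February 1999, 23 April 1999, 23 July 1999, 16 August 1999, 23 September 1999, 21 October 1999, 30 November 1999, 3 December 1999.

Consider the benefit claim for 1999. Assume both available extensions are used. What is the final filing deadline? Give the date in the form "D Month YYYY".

Start from the fixed due date, 16 August 1999.
16 August 1999 is a listed holiday, so it moves to the next business day, 17 August 1999 (Tuesday).
Counting 20 further business days from 17 August 1999 reaches 14 September 1999.
14 September 1999 (Tuesday) is already a business day.
The 30-calendar-day extension moves the deadline from 14 September 1999 to 14 October 1999.
14 October 1999 is a Thursday and not a listed holiday, so it stands.
The final due date is 14 October 1999.

14 October 1999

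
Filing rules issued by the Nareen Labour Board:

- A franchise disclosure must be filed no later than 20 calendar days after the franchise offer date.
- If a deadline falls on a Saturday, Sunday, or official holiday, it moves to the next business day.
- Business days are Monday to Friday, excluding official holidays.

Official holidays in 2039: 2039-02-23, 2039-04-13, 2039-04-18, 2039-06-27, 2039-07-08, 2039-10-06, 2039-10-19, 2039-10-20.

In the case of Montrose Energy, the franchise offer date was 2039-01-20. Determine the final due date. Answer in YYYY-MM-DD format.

From 2039-01-20, 20 calendar days later is 2039-02-09.
2039-02-09 falls on a Wednesday, which is a business day, so no adjustment is needed.
So the filing is due 2039-02-09.

2039-02-09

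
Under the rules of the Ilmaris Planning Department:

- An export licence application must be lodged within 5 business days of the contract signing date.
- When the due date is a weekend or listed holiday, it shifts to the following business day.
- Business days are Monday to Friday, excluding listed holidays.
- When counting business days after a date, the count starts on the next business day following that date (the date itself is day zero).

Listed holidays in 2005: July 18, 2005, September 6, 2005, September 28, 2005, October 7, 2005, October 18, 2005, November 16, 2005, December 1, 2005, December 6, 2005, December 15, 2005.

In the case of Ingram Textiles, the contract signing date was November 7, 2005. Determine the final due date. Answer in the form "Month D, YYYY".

November 14, 2005

Counting 5 business days after November 7, 2005 (skipping weekends and listed holidays) reaches November 14, 2005.
November 14, 2005 falls on a Monday, which is a business day, so no adjustment is needed.
Final deadline: November 14, 2005.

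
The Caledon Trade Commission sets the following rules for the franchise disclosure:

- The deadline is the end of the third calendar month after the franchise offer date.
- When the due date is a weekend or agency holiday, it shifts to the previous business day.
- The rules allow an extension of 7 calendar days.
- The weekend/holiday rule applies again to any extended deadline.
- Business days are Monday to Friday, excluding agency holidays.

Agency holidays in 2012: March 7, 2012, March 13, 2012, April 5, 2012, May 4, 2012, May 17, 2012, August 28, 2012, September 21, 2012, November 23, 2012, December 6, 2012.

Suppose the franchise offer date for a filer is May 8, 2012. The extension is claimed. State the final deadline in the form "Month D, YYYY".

September 7, 2012

The third month after May 8, 2012 is August 2012, whose last day is August 31, 2012.
August 31, 2012 is a Friday and not a listed holiday, so it stands.
With the 7-day extension, August 31, 2012 becomes September 7, 2012.
September 7, 2012 (Friday) is already a business day.
Deadline: September 7, 2012.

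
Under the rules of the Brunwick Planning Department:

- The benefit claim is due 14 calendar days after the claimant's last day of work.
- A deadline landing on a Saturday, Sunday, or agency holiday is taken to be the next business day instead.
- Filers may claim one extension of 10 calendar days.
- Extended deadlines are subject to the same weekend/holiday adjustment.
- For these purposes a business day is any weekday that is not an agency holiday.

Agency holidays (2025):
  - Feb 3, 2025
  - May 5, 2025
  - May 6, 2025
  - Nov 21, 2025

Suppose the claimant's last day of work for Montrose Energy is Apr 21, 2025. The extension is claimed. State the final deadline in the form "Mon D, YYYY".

14 calendar days after Apr 21, 2025 is May 5, 2025.
May 5, 2025 is a listed holiday, so it moves to the next business day, May 7, 2025 (Wednesday).
With the 10-day extension, May 7, 2025 becomes May 17, 2025.
May 17, 2025 falls on a Saturday. Rolling to the next business day gives May 19, 2025, a Monday.
The final due date is May 19, 2025.

May 19, 2025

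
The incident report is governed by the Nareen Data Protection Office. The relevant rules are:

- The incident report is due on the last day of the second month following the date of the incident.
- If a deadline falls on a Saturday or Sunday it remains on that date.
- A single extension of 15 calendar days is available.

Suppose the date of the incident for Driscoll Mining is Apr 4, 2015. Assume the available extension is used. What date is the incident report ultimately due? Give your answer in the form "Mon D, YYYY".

Jul 15, 2015

The second month after Apr 4, 2015 is June 2015, whose last day is Jun 30, 2015.
Jun 30, 2015 is a Tuesday; no weekend or holiday adjustment applies.
The 15-calendar-day extension moves the deadline from Jun 30, 2015 to Jul 15, 2015.
Jul 15, 2015 falls on a Wednesday. The rules make no weekend/holiday allowance, so it remains Jul 15, 2015.
Final deadline: Jul 15, 2015.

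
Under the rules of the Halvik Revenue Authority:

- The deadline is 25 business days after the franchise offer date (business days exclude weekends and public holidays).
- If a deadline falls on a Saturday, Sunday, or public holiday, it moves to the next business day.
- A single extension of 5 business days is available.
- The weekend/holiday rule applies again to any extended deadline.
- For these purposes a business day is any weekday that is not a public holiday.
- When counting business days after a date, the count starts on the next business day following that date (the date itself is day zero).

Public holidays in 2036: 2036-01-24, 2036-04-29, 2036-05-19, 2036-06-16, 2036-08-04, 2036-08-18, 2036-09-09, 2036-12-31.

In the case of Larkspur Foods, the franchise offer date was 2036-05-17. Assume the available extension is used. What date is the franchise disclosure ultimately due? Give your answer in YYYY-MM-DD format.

Counting 25 business days after 2036-05-17 (skipping weekends and listed holidays) reaches 2036-06-24.
2036-06-24 falls on a Tuesday, which is a business day, so no adjustment is needed.
Counting 5 further business days from 2036-06-24 reaches 2036-07-01.
2036-07-01 (Tuesday) is already a business day.
Deadline: 2036-07-01.

2036-07-01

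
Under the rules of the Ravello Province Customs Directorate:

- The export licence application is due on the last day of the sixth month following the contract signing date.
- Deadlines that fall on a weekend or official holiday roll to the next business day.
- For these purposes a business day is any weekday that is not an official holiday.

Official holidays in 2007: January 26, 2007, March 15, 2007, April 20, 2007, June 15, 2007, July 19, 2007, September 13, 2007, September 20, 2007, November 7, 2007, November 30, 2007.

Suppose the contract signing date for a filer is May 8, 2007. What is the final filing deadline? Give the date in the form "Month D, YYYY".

6 months after May 8, 2007 falls in November 2007; the last day of that month is November 30, 2007.
Because November 30, 2007 is a listed holiday, the deadline becomes December 3, 2007 (Monday).
So the filing is due December 3, 2007.

December 3, 2007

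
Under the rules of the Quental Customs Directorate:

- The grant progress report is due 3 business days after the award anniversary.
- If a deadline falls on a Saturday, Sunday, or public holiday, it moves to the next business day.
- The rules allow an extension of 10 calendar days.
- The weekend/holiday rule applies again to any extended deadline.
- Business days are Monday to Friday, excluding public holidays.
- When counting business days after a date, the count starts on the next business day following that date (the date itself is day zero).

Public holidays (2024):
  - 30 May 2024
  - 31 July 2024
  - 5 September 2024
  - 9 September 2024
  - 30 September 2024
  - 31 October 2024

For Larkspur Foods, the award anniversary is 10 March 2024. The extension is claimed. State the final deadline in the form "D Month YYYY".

25 March 2024

3 business days after 10 March 2024, excluding weekends and holidays, is 13 March 2024.
Since 13 March 2024 is a Wednesday and not a holiday, the date is unchanged.
Add the 10 calendar-day extension to 13 March 2024: 23 March 2024.
Because 23 March 2024 is a Saturday, the deadline becomes 25 March 2024 (Monday).
Deadline: 25 March 2024.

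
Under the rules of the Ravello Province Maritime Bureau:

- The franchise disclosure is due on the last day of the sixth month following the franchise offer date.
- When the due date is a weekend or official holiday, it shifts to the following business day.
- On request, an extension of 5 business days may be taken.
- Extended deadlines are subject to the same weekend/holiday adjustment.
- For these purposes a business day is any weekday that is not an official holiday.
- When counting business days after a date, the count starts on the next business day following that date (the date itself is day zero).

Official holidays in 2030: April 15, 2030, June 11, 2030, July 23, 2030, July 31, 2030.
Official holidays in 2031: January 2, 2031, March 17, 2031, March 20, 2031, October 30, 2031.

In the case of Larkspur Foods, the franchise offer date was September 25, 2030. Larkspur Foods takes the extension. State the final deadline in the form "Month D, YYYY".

April 7, 2031

The sixth month after September 25, 2030 is March 2031, whose last day is March 31, 2031.
March 31, 2031 falls on a Monday, which is a business day, so no adjustment is needed.
Applying the 5-business-day extension: 5 business days after March 31, 2031 is April 7, 2031.
April 7, 2031 falls on a Monday, which is a business day, so no adjustment is needed.
Deadline: April 7, 2031.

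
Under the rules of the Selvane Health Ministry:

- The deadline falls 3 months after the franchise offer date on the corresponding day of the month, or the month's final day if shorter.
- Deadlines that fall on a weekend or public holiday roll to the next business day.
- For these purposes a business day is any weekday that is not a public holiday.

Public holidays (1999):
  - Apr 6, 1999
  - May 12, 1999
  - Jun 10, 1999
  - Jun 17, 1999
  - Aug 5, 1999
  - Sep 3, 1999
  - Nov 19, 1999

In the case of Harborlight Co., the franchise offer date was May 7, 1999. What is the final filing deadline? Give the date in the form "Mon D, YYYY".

3 months from May 7, 1999 is Aug 7, 1999.
Because Aug 7, 1999 is a Saturday, the deadline becomes Aug 9, 1999 (Monday).
The final due date is Aug 9, 1999.

Aug 9, 1999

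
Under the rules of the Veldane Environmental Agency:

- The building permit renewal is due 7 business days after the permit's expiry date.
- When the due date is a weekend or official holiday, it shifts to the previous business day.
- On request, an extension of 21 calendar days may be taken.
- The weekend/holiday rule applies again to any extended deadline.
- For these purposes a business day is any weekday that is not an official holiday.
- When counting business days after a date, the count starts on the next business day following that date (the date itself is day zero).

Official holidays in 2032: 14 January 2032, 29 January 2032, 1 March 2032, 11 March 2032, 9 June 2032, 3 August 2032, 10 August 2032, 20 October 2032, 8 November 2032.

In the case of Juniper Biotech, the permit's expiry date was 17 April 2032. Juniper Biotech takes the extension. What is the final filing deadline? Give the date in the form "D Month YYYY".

7 business days after 17 April 2032, excluding weekends and holidays, is 27 April 2032.
27 April 2032 is a Tuesday and not a listed holiday, so it stands.
The 21-calendar-day extension moves the deadline from 27 April 2032 to 18 May 2032.
18 May 2032 is a Tuesday and not a listed holiday, so it stands.
Deadline: 18 May 2032.

18 May 2032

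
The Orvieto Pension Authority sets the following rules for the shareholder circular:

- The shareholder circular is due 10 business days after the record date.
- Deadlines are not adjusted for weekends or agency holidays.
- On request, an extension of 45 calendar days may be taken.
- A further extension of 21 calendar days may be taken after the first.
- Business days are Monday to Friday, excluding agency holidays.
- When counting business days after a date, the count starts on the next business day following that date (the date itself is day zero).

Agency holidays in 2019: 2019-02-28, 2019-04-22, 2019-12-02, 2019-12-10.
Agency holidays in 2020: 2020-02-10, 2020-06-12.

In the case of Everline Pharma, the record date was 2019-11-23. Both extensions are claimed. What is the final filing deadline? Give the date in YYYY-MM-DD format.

2020-02-13

Counting 10 business days after 2019-11-23 (skipping weekends and listed holidays) reaches 2019-12-09.
2019-12-09 falls on a Monday. The rules make no weekend/holiday allowance, so it remains 2019-12-09.
With the 45-day extension, 2019-12-09 becomes 2020-01-23.
No adjustment is made for weekends or holidays, so 2020-01-23 stands.
Add the 21 calendar-day extension to 2020-01-23: 2020-02-13.
2020-02-13 is a Thursday; no weekend or holiday adjustment applies.
Final deadline: 2020-02-13.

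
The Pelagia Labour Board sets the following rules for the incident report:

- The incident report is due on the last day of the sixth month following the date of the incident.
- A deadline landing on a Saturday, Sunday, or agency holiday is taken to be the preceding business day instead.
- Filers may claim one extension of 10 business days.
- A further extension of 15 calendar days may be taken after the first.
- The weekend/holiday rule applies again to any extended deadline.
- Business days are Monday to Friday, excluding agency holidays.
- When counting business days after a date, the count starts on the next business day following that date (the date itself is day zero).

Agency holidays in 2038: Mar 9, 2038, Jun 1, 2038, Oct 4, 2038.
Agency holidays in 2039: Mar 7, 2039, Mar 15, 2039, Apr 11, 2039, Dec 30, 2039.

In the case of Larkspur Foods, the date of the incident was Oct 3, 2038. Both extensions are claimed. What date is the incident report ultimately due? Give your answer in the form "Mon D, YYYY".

May 27, 2039

6 months after Oct 3, 2038 is April 2039; that month ends on Apr 30, 2039.
Because Apr 30, 2039 is a Saturday, the deadline becomes Apr 29, 2039 (Friday).
Counting 10 further business days from Apr 29, 2039 reaches May 13, 2039.
May 13, 2039 falls on a Friday, which is a business day, so no adjustment is needed.
Applying the 15-calendar-day extension: May 13, 2039 + 15 days = May 28, 2039.
May 28, 2039 falls on a Saturday. Rolling to the preceding business day gives May 27, 2039, a Friday.
Final deadline: May 27, 2039.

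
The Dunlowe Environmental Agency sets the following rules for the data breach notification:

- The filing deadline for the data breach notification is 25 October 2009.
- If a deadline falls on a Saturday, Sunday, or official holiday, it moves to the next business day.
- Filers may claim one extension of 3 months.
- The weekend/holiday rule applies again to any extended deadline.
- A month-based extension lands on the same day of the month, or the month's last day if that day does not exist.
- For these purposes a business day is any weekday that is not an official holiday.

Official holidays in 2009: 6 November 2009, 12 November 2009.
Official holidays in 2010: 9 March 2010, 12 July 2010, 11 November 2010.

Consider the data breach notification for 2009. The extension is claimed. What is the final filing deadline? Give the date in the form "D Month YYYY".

The stated deadline is 25 October 2009.
25 October 2009 is a Sunday; the next business day is 26 October 2009 (Monday).
Applying the 3 months extension: 3 months after 26 October 2009 is 26 January 2010.
26 January 2010 falls on a Tuesday, which is a business day, so no adjustment is needed.
Final deadline: 26 January 2010.

26 January 2010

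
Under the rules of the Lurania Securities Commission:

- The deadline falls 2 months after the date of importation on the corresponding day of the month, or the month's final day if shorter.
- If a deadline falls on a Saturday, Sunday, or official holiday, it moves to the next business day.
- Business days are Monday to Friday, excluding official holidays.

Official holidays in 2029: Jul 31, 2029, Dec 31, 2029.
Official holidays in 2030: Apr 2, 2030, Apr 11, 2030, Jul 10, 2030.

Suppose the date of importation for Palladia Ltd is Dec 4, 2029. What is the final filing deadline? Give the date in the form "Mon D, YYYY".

2 months from Dec 4, 2029 is Feb 4, 2030.
Feb 4, 2030 falls on a Monday, which is a business day, so no adjustment is needed.
Deadline: Feb 4, 2030.

Feb 4, 2030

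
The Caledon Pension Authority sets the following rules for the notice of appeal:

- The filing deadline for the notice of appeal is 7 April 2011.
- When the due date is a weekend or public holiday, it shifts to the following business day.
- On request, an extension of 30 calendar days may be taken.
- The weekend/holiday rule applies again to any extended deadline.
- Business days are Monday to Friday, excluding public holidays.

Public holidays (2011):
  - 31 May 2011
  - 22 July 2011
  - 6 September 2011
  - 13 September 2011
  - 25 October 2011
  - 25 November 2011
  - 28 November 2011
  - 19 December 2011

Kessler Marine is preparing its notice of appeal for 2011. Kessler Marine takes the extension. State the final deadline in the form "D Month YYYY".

The statutory due date is 7 April 2011.
7 April 2011 is a Thursday and not a listed holiday, so it stands.
Add the 30 calendar-day extension to 7 April 2011: 7 May 2011.
7 May 2011 is a Saturday; the next business day is 9 May 2011 (Monday).
So the filing is due 9 May 2011.

9 May 2011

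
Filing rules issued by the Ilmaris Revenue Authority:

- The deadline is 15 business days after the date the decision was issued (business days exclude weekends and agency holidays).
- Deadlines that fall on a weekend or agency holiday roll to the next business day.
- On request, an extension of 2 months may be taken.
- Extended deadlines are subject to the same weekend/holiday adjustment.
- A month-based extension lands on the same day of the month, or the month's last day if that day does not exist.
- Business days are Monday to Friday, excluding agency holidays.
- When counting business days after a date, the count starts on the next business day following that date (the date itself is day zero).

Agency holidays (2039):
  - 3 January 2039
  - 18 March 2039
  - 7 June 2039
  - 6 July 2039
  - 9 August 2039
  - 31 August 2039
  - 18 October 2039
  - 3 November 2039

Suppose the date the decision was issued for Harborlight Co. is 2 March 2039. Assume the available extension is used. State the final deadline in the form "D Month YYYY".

24 May 2039

Starting the day after 2 March 2039 and counting 15 business days lands on 24 March 2039.
24 March 2039 is a Thursday and not a listed holiday, so it stands.
Applying the 2 months extension: 2 months after 24 March 2039 is 24 May 2039.
24 May 2039 is a Tuesday and not a listed holiday, so it stands.
So the filing is due 24 May 2039.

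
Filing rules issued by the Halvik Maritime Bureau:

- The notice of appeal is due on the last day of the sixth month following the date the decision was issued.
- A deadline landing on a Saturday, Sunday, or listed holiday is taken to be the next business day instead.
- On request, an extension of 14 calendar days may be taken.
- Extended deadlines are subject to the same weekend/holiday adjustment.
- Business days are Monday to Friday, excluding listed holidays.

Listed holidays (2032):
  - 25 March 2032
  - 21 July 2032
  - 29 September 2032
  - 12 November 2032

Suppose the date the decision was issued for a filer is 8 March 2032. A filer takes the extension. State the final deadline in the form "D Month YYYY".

The sixth month after 8 March 2032 is September 2032, whose last day is 30 September 2032.
30 September 2032 (Thursday) is already a business day.
With the 14-day extension, 30 September 2032 becomes 14 October 2032.
14 October 2032 is a Thursday and not a listed holiday, so it stands.
The final due date is 14 October 2032.

14 October 2032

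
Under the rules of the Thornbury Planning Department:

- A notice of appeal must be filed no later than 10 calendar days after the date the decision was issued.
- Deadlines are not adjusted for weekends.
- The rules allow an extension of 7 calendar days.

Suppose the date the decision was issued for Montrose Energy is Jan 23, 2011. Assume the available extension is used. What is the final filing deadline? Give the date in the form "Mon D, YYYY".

Feb 9, 2011

Adding 10 calendar days to Jan 23, 2011 gives Feb 2, 2011.
No adjustment is made for weekends or holidays, so Feb 2, 2011 stands.
Applying the 7-calendar-day extension: Feb 2, 2011 + 7 days = Feb 9, 2011.
No adjustment is made for weekends or holidays, so Feb 9, 2011 stands.
Final deadline: Feb 9, 2011.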